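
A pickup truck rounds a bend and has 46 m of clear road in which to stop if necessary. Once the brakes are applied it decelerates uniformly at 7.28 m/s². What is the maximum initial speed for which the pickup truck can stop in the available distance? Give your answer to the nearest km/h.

Maximum speed ≈ 93 km/h

v²/(2a) = d ⇒ v = √(2 × 7.280 × 46) = √669.76 = 25.8797 m/s.
25.8797 m/s × 3.6 = 93.167 km/h.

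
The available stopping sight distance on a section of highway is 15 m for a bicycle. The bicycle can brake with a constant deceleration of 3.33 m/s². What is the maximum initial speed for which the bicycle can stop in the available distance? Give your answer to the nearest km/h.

Maximum speed ≈ 36 km/h

v²/(2a) = d ⇒ v = √(2 × 3.330 × 15) = √99.90 = 9.9950 m/s.
9.9950 m/s × 3.6 = 35.982 km/h.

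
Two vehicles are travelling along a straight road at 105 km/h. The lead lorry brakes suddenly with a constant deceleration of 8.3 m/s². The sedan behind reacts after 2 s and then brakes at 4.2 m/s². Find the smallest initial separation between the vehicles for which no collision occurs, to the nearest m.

105 km/h ÷ 3.6 = 29.1667 m/s.
Leader travels v²/(2a_L) = 850.696 / 16.600 = 51.247 m before stopping.
Follower covers v·t_r = 29.1667 × 2 = 58.333 m while reacting, then v²/(2a_F) = 850.696 / 8.400 = 101.273 m while braking, for a total of 58.333 + 101.273 = 159.606 m.
Since a_F ≤ a_L and the follower starts braking later, the follower is never slower than the leader, so the closest approach is when both have stopped.
Minimum gap = 159.606 − 51.247 = 108.359 m.

Minimum gap ≈ 108 m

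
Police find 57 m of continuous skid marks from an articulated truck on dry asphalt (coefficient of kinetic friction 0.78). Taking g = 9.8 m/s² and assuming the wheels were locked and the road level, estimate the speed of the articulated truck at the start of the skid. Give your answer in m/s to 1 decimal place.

Deceleration a = μg = 0.78 × 9.8 = 7.644 m/s².
v = √(2a·d) = √(2 × 7.644 × 57) = √871.416 = 29.5198 m/s.

Initial speed ≈ 29.5 m/s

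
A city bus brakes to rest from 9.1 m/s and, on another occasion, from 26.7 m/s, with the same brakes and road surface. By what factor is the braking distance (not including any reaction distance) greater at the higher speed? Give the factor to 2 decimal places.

Braking distance d = v²/(2a), so with a fixed, d ∝ v².
Factor = (26.7/9.1)² = 2.9341² = 8.6089.

Factor ≈ 8.61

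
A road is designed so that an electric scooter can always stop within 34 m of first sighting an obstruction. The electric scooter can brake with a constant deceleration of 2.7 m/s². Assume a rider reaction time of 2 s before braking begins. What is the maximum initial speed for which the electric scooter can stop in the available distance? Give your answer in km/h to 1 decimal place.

Stopping distance: v·t_r + v²/(2a) = 34 with t_r = 2 s and a = 2.700 m/s².
So v² + 10.800 v − 183.60 = 0.
Positive root: v = −a·t_r + √((a·t_r)² + 2a·d) = −5.400 + √(29.160 + 183.60) = 9.1863 m/s.
9.1863 m/s × 3.6 = 33.071 km/h.

Maximum speed ≈ 33.1 km/h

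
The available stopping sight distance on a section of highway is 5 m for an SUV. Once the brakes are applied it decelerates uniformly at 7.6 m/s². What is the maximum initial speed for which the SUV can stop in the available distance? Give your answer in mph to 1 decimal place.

v²/(2a) = d ⇒ v = √(2 × 7.600 × 5) = √76.00 = 8.7178 m/s.
8.7178 m/s ÷ 0.44704 = 19.501 mph.

Maximum speed ≈ 19.5 mph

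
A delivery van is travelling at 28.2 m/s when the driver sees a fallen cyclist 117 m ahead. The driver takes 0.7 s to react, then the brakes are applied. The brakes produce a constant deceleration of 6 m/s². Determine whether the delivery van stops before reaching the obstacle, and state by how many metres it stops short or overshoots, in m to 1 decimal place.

Yes — it stops 31.0 m short of the obstacle

Reaction distance = 28.2000 × 0.7 = 19.740 m.
Braking distance = v²/(2a) = 795.240 / 12.000 = 66.270 m.
Total stopping distance = 19.740 + 66.270 = 86.010 m, vs 117 m available — it stops with 117 − 86.010 = 30.990 m to spare.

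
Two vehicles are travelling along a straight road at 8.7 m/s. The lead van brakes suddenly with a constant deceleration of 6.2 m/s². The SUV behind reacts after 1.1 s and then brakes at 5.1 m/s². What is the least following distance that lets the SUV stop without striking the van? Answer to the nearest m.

Minimum gap ≈ 11 m

Leader travels v²/(2a_L) = 75.690 / 12.400 = 6.104 m before stopping.
Follower covers v·t_r = 8.7000 × 1.1 = 9.570 m while reacting, then v²/(2a_F) = 75.690 / 10.200 = 7.421 m while braking, for a total of 9.570 + 7.421 = 16.991 m.
Since a_F ≤ a_L and the follower starts braking later, the follower is never slower than the leader, so the closest approach is when both have stopped.
Minimum gap = 16.991 − 6.104 = 10.887 m.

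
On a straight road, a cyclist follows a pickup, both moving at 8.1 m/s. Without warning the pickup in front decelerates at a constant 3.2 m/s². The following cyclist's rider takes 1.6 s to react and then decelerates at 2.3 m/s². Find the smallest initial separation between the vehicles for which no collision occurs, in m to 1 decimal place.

Minimum gap ≈ 17.0 m

Leader travels v²/(2a_L) = 65.610 / 6.400 = 10.252 m before stopping.
Follower covers v·t_r = 8.1000 × 1.6 = 12.960 m while reacting, then v²/(2a_F) = 65.610 / 4.600 = 14.263 m while braking, for a total of 12.960 + 14.263 = 27.223 m.
Since a_F ≤ a_L and the follower starts braking later, the follower is never slower than the leader, so the closest approach is when both have stopped.
Minimum gap = 27.223 − 10.252 = 16.971 m.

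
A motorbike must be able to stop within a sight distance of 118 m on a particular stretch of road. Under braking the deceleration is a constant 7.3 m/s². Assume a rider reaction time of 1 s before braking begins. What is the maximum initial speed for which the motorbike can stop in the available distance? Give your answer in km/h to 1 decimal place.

Stopping distance: v·t_r + v²/(2a) = 118 with t_r = 1 s and a = 7.300 m/s².
So v² + 14.600 v − 1722.80 = 0.
Positive root: v = −a·t_r + √((a·t_r)² + 2a·d) = −7.300 + √(53.290 + 1722.80) = 34.8437 m/s.
34.8437 m/s × 3.6 = 125.437 km/h.

Maximum speed ≈ 125.4 km/h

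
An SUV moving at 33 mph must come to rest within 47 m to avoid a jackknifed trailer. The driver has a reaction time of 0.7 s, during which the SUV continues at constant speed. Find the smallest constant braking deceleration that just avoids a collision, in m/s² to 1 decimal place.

33 mph × 0.44704 = 14.7523 m/s.
Distance covered during reaction = 14.7523 × 0.7 = 10.327 m.
Distance available for braking: 47 − 10.327 = 36.673 m.
v² = 2a·d ⇒ a = v²/(2d) = 14.7523² / (2 × 36.673) = 217.630 / 73.346 = 2.9672 m/s².

Required deceleration ≈ 3.0 m/s²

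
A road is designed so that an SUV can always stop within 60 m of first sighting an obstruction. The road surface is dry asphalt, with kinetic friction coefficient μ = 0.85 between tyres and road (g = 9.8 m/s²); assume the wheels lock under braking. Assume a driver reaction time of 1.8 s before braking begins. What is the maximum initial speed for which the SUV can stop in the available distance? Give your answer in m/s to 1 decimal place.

Maximum speed ≈ 20.0 m/s

a = μg = 0.85 × 9.8 = 8.330 m/s².
Stopping distance: v·t_r + v²/(2a) = 60 with t_r = 1.8 s and a = 8.330 m/s².
So v² + 29.988 v − 999.60 = 0.
Positive root: v = −a·t_r + √((a·t_r)² + 2a·d) = −14.994 + √(224.820 + 999.60) = 19.9977 m/s.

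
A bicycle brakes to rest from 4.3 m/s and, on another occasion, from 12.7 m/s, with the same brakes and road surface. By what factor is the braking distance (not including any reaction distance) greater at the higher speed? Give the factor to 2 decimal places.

Factor ≈ 8.72

Braking distance d = v²/(2a), so with a fixed, d ∝ v².
Factor = (12.7/4.3)² = 2.9535² = 8.7232.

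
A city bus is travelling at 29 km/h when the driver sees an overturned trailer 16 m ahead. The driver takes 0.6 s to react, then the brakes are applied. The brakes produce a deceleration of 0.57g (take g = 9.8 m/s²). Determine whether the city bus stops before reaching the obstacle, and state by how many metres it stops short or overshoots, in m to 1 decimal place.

Yes — it stops 5.4 m short of the obstacle

29 km/h ÷ 3.6 = 8.0556 m/s.
a = 0.57 × 9.8 = 5.586 m/s².
Reaction distance = 8.0556 × 0.6 = 4.833 m.
Braking distance = v²/(2a) = 64.893 / 11.172 = 5.809 m.
Total stopping distance = 4.833 + 5.809 = 10.642 m, vs 16 m available — it stops with 16 − 10.642 = 5.358 m to spare.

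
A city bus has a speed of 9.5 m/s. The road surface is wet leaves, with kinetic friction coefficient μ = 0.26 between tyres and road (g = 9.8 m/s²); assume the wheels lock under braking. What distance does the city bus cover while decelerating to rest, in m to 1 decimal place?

a = μg = 0.26 × 9.8 = 2.548 m/s².
Braking distance = v²/(2a) = 9.5000² / (2 × 2.548) = 90.250 / 5.096 = 17.710 m.

Braking distance ≈ 17.7 m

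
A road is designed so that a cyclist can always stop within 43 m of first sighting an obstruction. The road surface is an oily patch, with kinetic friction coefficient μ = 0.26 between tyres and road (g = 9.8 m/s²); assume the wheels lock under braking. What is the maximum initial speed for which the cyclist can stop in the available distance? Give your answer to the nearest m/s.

Maximum speed ≈ 15 m/s

a = μg = 0.26 × 9.8 = 2.548 m/s².
v²/(2a) = d ⇒ v = √(2 × 2.548 × 43) = √219.13 = 14.8030 m/s.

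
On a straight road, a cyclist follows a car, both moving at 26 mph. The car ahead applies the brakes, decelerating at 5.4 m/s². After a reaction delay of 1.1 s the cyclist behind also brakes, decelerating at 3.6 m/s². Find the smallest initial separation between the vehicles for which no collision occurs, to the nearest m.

26 mph × 0.44704 = 11.6230 m/s.
Leader travels v²/(2a_L) = 135.094 / 10.800 = 12.509 m before stopping.
Follower covers v·t_r = 11.6230 × 1.1 = 12.785 m while reacting, then v²/(2a_F) = 135.094 / 7.200 = 18.763 m while braking, for a total of 12.785 + 18.763 = 31.548 m.
Since a_F ≤ a_L and the follower starts braking later, the follower is never slower than the leader, so the closest approach is when both have stopped.
Minimum gap = 31.548 − 12.509 = 19.039 m.

Minimum gap ≈ 19 m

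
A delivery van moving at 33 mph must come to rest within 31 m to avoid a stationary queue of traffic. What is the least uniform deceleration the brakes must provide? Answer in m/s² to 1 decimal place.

Required deceleration ≈ 3.5 m/s²

33 mph × 0.44704 = 14.7523 m/s.
v² = 2a·d ⇒ a = v²/(2d) = 14.7523² / (2 × 31.000) = 217.630 / 62.000 = 3.5102 m/s².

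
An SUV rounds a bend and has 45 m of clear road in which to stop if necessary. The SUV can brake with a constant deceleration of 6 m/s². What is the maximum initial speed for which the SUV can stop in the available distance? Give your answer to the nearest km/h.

v²/(2a) = d ⇒ v = √(2 × 6.000 × 45) = √540.00 = 23.2379 m/s.
23.2379 m/s × 3.6 = 83.656 km/h.

Maximum speed ≈ 84 km/h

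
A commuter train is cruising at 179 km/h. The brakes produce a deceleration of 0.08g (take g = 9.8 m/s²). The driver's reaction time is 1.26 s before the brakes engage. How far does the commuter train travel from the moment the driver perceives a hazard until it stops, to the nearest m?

179 km/h ÷ 3.6 = 49.7222 m/s.
a = 0.08 × 9.8 = 0.784 m/s².
Reaction distance = v·t_r = 49.7222 × 1.26 = 62.650 m.
Braking distance = v²/(2a) = 49.7222² / (2 × 0.784) = 2472.297 / 1.568 = 1576.720 m.
Total = 62.650 + 1576.720 = 1639.370 m.

Total stopping distance ≈ 1639 m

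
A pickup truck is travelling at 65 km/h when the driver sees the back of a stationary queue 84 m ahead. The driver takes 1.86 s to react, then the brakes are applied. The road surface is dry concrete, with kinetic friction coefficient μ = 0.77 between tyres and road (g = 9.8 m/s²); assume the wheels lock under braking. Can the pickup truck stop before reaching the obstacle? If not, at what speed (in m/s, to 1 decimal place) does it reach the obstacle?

65 km/h ÷ 3.6 = 18.0556 m/s.
a = μg = 0.77 × 9.8 = 7.546 m/s².
Reaction distance = 18.0556 × 1.86 = 33.583 m.
Braking distance = v²/(2a) = 326.005 / 15.092 = 21.601 m.
Total stopping distance = 33.583 + 21.601 = 55.184 m, vs 84 m available — it stops with 84 − 55.184 = 28.816 m to spare.

Yes — it stops about 28.8 m short of the obstacle, so it never reaches it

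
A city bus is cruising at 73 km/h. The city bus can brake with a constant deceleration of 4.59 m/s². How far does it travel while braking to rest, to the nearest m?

Braking distance ≈ 45 m

73 km/h ÷ 3.6 = 20.2778 m/s.
Braking distance = v²/(2a) = 20.2778² / (2 × 4.590) = 411.189 / 9.180 = 44.792 m.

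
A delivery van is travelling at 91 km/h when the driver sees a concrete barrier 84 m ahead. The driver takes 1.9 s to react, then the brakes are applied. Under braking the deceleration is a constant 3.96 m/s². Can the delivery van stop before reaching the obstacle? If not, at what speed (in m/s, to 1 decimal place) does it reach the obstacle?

91 km/h ÷ 3.6 = 25.2778 m/s.
Reaction distance = 25.2778 × 1.9 = 48.028 m.
Braking distance needed to stop: v²/(2a) = 638.967 / 7.920 = 80.678 m, so total needed = 48.028 + 80.678 = 128.706 m > 84 m — it cannot stop.
Distance remaining when braking begins: 84 − 48.028 = 35.972 m.
v² = v₀² − 2a·d = 638.967 − 2 × 3.960 × 35.972 = 354.069 m²/s².
v = √354.069 = 18.817 m/s.

No — it strikes the obstacle at 18.8 m/s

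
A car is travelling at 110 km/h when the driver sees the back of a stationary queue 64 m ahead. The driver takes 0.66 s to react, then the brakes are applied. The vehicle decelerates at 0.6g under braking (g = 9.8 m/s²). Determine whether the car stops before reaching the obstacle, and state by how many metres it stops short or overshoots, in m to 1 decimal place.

No — it overshoots by 35.6 m

110 km/h ÷ 3.6 = 30.5556 m/s.
a = 0.6 × 9.8 = 5.880 m/s².
Reaction distance = 30.5556 × 0.66 = 20.167 m.
Braking distance = v²/(2a) = 933.645 / 11.760 = 79.392 m.
Total stopping distance = 20.167 + 79.392 = 99.559 m, vs 64 m available — it cannot stop in time and overshoots by 99.559 − 64 = 35.559 m.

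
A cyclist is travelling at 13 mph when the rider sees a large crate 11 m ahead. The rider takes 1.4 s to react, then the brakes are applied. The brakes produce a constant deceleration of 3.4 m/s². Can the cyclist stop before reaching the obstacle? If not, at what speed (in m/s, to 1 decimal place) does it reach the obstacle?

13 mph × 0.44704 = 5.8115 m/s.
Reaction distance = 5.8115 × 1.4 = 8.136 m.
Braking distance needed to stop: v²/(2a) = 33.774 / 6.800 = 4.967 m, so total needed = 8.136 + 4.967 = 13.103 m > 11 m — it cannot stop.
Distance remaining when braking begins: 11 − 8.136 = 2.864 m.
v² = v₀² − 2a·d = 33.774 − 2 × 3.400 × 2.864 = 14.299 m²/s².
v = √14.299 = 3.781 m/s.

No — it strikes the obstacle at 3.8 m/s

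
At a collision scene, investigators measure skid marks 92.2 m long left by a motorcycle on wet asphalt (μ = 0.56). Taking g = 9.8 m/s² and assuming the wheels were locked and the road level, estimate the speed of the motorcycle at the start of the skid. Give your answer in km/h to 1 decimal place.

Deceleration a = μg = 0.56 × 9.8 = 5.488 m/s².
v = √(2a·d) = √(2 × 5.488 × 92.2) = √1011.987 = 31.8117 m/s.
= 31.8117 × 3.6 = 114.522 km/h.

Initial speed ≈ 114.5 km/h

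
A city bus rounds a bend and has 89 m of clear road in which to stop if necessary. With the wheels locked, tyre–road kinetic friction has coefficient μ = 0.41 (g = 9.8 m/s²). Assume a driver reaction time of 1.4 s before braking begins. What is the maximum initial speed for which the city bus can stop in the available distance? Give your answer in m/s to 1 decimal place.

a = μg = 0.41 × 9.8 = 4.018 m/s².
Stopping distance: v·t_r + v²/(2a) = 89 with t_r = 1.4 s and a = 4.018 m/s².
So v² + 11.250 v − 715.20 = 0.
Positive root: v = −a·t_r + √((a·t_r)² + 2a·d) = −5.625 + √(31.641 + 715.20) = 21.7034 m/s.

Maximum speed ≈ 21.7 m/s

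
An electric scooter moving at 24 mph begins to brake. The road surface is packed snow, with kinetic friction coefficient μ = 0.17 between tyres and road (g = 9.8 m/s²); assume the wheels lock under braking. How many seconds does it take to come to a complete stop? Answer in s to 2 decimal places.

Braking time ≈ 6.44 s

24 mph × 0.44704 = 10.7290 m/s.
a = μg = 0.17 × 9.8 = 1.666 m/s².
Braking time = v/a = 10.7290 / 1.666 = 6.440 s.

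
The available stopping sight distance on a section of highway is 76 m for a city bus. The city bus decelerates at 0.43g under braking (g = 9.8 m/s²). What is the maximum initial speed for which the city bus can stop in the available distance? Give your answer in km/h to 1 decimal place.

Maximum speed ≈ 91.1 km/h

a = 0.43 × 9.8 = 4.214 m/s².
v²/(2a) = d ⇒ v = √(2 × 4.214 × 76) = √640.53 = 25.3087 m/s.
25.3087 m/s × 3.6 = 91.111 km/h.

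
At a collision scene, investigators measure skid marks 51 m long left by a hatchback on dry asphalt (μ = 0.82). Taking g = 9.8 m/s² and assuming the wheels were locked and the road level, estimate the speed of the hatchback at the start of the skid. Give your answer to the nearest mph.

Deceleration a = μg = 0.82 × 9.8 = 8.036 m/s².
v = √(2a·d) = √(2 × 8.036 × 51) = √819.672 = 28.6299 m/s.
= 28.6299 ÷ 0.44704 = 64.043 mph.

Initial speed ≈ 64 mph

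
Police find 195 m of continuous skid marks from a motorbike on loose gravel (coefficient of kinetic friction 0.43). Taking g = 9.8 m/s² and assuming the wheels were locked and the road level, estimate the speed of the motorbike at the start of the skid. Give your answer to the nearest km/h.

Deceleration a = μg = 0.43 × 9.8 = 4.214 m/s².
v = √(2a·d) = √(2 × 4.214 × 195) = √1643.460 = 40.5396 m/s.
= 40.5396 × 3.6 = 145.943 km/h.

Initial speed ≈ 146 km/h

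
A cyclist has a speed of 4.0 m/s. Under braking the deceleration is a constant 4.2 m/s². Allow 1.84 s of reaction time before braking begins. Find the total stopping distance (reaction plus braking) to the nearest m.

Total stopping distance ≈ 9 m

Reaction distance = v·t_r = 4.0000 × 1.84 = 7.360 m.
Braking distance = v²/(2a) = 4.0000² / (2 × 4.200) = 16.000 / 8.400 = 1.905 m.
Total = 7.360 + 1.905 = 9.265 m.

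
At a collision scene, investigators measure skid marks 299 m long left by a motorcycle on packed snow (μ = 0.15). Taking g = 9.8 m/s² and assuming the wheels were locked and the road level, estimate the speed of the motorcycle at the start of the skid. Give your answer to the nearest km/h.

Deceleration a = μg = 0.15 × 9.8 = 1.470 m/s².
v = √(2a·d) = √(2 × 1.470 × 299) = √879.060 = 29.6489 m/s.
= 29.6489 × 3.6 = 106.736 km/h.

Initial speed ≈ 107 km/h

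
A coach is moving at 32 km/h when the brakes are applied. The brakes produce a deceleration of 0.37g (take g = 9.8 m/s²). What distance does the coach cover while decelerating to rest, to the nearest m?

32 km/h ÷ 3.6 = 8.8889 m/s.
a = 0.37 × 9.8 = 3.626 m/s².
Braking distance = v²/(2a) = 8.8889² / (2 × 3.626) = 79.013 / 7.252 = 10.895 m.

Braking distance ≈ 11 m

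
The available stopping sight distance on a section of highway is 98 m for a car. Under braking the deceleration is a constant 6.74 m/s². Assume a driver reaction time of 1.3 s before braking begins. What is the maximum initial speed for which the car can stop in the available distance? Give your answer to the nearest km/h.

Maximum speed ≈ 103 km/h

Stopping distance: v·t_r + v²/(2a) = 98 with t_r = 1.3 s and a = 6.740 m/s².
So v² + 17.524 v − 1321.04 = 0.
Positive root: v = −a·t_r + √((a·t_r)² + 2a·d) = −8.762 + √(76.773 + 1321.04) = 28.6253 m/s.
28.6253 m/s × 3.6 = 103.051 km/h.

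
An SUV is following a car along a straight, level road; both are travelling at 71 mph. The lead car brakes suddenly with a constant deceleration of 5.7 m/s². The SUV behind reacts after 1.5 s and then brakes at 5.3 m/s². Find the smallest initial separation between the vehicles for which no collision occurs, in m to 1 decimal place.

Minimum gap ≈ 54.3 m

71 mph × 0.44704 = 31.7398 m/s.
Leader travels v²/(2a_L) = 1007.415 / 11.400 = 88.370 m before stopping.
Follower covers v·t_r = 31.7398 × 1.5 = 47.610 m while reacting, then v²/(2a_F) = 1007.415 / 10.600 = 95.039 m while braking, for a total of 47.610 + 95.039 = 142.649 m.
Since a_F ≤ a_L and the follower starts braking later, the follower is never slower than the leader, so the closest approach is when both have stopped.
Minimum gap = 142.649 − 88.370 = 54.279 m.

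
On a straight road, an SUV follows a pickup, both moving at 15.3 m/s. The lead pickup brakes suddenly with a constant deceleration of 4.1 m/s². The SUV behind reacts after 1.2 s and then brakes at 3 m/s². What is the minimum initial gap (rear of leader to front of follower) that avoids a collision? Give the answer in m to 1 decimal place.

Leader travels v²/(2a_L) = 234.090 / 8.200 = 28.548 m before stopping.
Follower covers v·t_r = 15.3000 × 1.2 = 18.360 m while reacting, then v²/(2a_F) = 234.090 / 6.000 = 39.015 m while braking, for a total of 18.360 + 39.015 = 57.375 m.
Since a_F ≤ a_L and the follower starts braking later, the follower is never slower than the leader, so the closest approach is when both have stopped.
Minimum gap = 57.375 − 28.548 = 28.827 m.

Minimum gap ≈ 28.8 m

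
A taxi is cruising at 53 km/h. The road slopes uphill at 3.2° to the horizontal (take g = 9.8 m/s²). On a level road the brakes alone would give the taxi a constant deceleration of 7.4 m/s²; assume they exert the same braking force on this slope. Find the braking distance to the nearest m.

Braking distance ≈ 14 m

53 km/h ÷ 3.6 = 14.7222 m/s.
Gravity along the uphill slope adds to the braking deceleration: a_eff = 7.400 + 9.8·sin 3.2° = 7.400 + 0.547 = 7.947 m/s².
Braking distance = v²/(2a) = 14.7222² / (2 × 7.947) = 216.743 / 15.894 = 13.637 m.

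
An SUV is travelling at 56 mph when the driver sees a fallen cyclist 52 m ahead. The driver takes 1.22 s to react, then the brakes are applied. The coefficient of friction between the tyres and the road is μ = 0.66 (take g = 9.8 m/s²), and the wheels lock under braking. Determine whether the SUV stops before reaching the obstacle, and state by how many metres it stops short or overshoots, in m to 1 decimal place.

No — it overshoots by 27.0 m

56 mph × 0.44704 = 25.0342 m/s.
a = μg = 0.66 × 9.8 = 6.468 m/s².
Reaction distance = 25.0342 × 1.22 = 30.542 m.
Braking distance = v²/(2a) = 626.711 / 12.936 = 48.447 m.
Total stopping distance = 30.542 + 48.447 = 78.989 m, vs 52 m available — it cannot stop in time and overshoots by 78.989 − 52 = 26.989 m.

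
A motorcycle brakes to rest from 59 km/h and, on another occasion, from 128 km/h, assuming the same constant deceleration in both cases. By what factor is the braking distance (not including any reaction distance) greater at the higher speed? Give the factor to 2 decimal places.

Braking distance d = v²/(2a), so with a fixed, d ∝ v².
Factor = (128/59)² = 2.1695² = 4.7067.

Factor ≈ 4.71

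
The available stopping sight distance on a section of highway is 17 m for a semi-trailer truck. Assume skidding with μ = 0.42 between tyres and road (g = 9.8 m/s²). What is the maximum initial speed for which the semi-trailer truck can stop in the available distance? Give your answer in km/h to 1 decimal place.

a = μg = 0.42 × 9.8 = 4.116 m/s².
v²/(2a) = d ⇒ v = √(2 × 4.116 × 17) = √139.94 = 11.8296 m/s.
11.8296 m/s × 3.6 = 42.587 km/h.

Maximum speed ≈ 42.6 km/h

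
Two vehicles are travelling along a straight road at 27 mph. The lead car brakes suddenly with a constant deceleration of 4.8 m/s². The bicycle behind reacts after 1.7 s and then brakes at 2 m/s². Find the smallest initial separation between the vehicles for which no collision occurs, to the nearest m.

27 mph × 0.44704 = 12.0701 m/s.
Leader travels v²/(2a_L) = 145.687 / 9.600 = 15.176 m before stopping.
Follower covers v·t_r = 12.0701 × 1.7 = 20.519 m while reacting, then v²/(2a_F) = 145.687 / 4.000 = 36.422 m while braking, for a total of 20.519 + 36.422 = 56.941 m.
Since a_F ≤ a_L and the follower starts braking later, the follower is never slower than the leader, so the closest approach is when both have stopped.
Minimum gap = 56.941 − 15.176 = 41.765 m.

Minimum gap ≈ 42 m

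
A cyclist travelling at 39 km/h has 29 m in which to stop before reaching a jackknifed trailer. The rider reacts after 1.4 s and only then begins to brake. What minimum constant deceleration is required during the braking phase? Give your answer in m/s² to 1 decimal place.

Required deceleration ≈ 4.2 m/s²

39 km/h ÷ 3.6 = 10.8333 m/s.
Distance covered during reaction = 10.8333 × 1.4 = 15.167 m.
Distance available for braking: 29 − 15.167 = 13.833 m.
v² = 2a·d ⇒ a = v²/(2d) = 10.8333² / (2 × 13.833) = 117.360 / 27.666 = 4.2420 m/s².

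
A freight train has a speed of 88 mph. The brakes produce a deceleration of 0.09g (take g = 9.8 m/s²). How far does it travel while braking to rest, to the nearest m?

Braking distance ≈ 877 m

88 mph × 0.44704 = 39.3395 m/s.
a = 0.09 × 9.8 = 0.882 m/s².
Braking distance = v²/(2a) = 39.3395² / (2 × 0.882) = 1547.596 / 1.764 = 877.322 m.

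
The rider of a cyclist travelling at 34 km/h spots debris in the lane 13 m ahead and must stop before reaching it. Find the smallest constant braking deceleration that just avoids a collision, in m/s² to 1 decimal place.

34 km/h ÷ 3.6 = 9.4444 m/s.
v² = 2a·d ⇒ a = v²/(2d) = 9.4444² / (2 × 13.000) = 89.197 / 26.000 = 3.4307 m/s².

Required deceleration ≈ 3.4 m/s²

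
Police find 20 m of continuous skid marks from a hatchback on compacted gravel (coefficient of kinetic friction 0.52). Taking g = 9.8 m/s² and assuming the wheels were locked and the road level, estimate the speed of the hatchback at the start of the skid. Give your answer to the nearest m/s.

Initial speed ≈ 14 m/s

Deceleration a = μg = 0.52 × 9.8 = 5.096 m/s².
v = √(2a·d) = √(2 × 5.096 × 20) = √203.840 = 14.2773 m/s.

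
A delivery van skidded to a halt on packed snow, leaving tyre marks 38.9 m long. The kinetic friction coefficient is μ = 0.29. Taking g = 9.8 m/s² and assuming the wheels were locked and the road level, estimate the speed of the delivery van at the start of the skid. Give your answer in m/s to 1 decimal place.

Deceleration a = μg = 0.29 × 9.8 = 2.842 m/s².
v = √(2a·d) = √(2 × 2.842 × 38.9) = √221.108 = 14.8697 m/s.

Initial speed ≈ 14.9 m/s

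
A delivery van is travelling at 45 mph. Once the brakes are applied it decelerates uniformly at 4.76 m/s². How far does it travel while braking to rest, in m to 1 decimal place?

Braking distance ≈ 42.5 m

45 mph × 0.44704 = 20.1168 m/s.
Braking distance = v²/(2a) = 20.1168² / (2 × 4.760) = 404.686 / 9.520 = 42.509 m.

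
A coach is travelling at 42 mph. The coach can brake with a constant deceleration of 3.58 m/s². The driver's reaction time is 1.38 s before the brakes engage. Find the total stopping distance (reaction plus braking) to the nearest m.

42 mph × 0.44704 = 18.7757 m/s.
Reaction distance = v·t_r = 18.7757 × 1.38 = 25.910 m.
Braking distance = v²/(2a) = 18.7757² / (2 × 3.580) = 352.527 / 7.160 = 49.236 m.
Total = 25.910 + 49.236 = 75.146 m.

Total stopping distance ≈ 75 m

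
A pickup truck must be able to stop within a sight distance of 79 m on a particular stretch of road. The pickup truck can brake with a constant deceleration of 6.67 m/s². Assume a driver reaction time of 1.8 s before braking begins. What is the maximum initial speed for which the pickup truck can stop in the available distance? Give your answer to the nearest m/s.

Stopping distance: v·t_r + v²/(2a) = 79 with t_r = 1.8 s and a = 6.670 m/s².
So v² + 24.012 v − 1053.86 = 0.
Positive root: v = −a·t_r + √((a·t_r)² + 2a·d) = −12.006 + √(144.144 + 1053.86) = 22.6062 m/s.

Maximum speed ≈ 23 m/s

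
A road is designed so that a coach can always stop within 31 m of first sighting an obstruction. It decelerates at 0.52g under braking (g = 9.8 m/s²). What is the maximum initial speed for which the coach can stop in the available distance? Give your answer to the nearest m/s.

Maximum speed ≈ 18 m/s

a = 0.52 × 9.8 = 5.096 m/s².
v²/(2a) = d ⇒ v = √(2 × 5.096 × 31) = √315.95 = 17.7750 m/s.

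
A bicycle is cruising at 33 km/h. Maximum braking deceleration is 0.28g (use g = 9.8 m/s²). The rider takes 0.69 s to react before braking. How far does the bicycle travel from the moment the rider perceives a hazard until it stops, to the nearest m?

Total stopping distance ≈ 22 m

33 km/h ÷ 3.6 = 9.1667 m/s.
a = 0.28 × 9.8 = 2.744 m/s².
Reaction distance = v·t_r = 9.1667 × 0.69 = 6.325 m.
Braking distance = v²/(2a) = 9.1667² / (2 × 2.744) = 84.028 / 5.488 = 15.311 m.
Total = 6.325 + 15.311 = 21.636 m.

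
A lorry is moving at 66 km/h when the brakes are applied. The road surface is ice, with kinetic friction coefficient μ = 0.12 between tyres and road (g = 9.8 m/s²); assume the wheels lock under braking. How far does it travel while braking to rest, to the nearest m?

Braking distance ≈ 143 m

66 km/h ÷ 3.6 = 18.3333 m/s.
a = μg = 0.12 × 9.8 = 1.176 m/s².
Braking distance = v²/(2a) = 18.3333² / (2 × 1.176) = 336.110 / 2.352 = 142.904 m.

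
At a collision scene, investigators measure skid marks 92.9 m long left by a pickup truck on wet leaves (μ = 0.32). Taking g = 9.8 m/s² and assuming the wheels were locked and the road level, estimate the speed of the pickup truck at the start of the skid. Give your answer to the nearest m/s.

Initial speed ≈ 24 m/s

Deceleration a = μg = 0.32 × 9.8 = 3.136 m/s².
v = √(2a·d) = √(2 × 3.136 × 92.9) = √582.669 = 24.1385 m/s.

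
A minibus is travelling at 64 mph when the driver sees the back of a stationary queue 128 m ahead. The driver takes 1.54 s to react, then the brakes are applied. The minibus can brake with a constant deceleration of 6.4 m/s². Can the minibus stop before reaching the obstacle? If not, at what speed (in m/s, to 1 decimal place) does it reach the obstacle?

Yes — it stops about 20.0 m short of the obstacle, so it never reaches it

64 mph × 0.44704 = 28.6106 m/s.
Reaction distance = 28.6106 × 1.54 = 44.060 m.
Braking distance = v²/(2a) = 818.566 / 12.800 = 63.950 m.
Total stopping distance = 44.060 + 63.950 = 108.010 m, vs 128 m available — it stops with 128 − 108.010 = 19.990 m to spare.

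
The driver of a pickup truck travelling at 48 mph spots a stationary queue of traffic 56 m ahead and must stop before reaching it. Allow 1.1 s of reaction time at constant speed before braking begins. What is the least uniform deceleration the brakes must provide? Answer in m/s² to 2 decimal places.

48 mph × 0.44704 = 21.4579 m/s.
Distance covered during reaction = 21.4579 × 1.1 = 23.604 m.
Distance available for braking: 56 − 23.604 = 32.396 m.
v² = 2a·d ⇒ a = v²/(2d) = 21.4579² / (2 × 32.396) = 460.441 / 64.792 = 7.1064 m/s².

Required deceleration ≈ 7.11 m/s²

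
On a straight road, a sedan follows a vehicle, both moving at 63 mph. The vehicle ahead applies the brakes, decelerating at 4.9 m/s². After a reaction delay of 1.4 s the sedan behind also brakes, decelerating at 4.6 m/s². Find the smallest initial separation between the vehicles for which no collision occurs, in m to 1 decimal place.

Minimum gap ≈ 44.7 m

63 mph × 0.44704 = 28.1635 m/s.
Leader travels v²/(2a_L) = 793.183 / 9.800 = 80.937 m before stopping.
Follower covers v·t_r = 28.1635 × 1.4 = 39.429 m while reacting, then v²/(2a_F) = 793.183 / 9.200 = 86.216 m while braking, for a total of 39.429 + 86.216 = 125.645 m.
Since a_F ≤ a_L and the follower starts braking later, the follower is never slower than the leader, so the closest approach is when both have stopped.
Minimum gap = 125.645 − 80.937 = 44.708 m.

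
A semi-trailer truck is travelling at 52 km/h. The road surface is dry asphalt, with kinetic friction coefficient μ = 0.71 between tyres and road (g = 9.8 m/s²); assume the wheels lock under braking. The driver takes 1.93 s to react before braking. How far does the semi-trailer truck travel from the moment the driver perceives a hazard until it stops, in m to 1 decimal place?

52 km/h ÷ 3.6 = 14.4444 m/s.
a = μg = 0.71 × 9.8 = 6.958 m/s².
Reaction distance = v·t_r = 14.4444 × 1.93 = 27.878 m.
Braking distance = v²/(2a) = 14.4444² / (2 × 6.958) = 208.641 / 13.916 = 14.993 m.
Total = 27.878 + 14.993 = 42.871 m.

Total stopping distance ≈ 42.9 m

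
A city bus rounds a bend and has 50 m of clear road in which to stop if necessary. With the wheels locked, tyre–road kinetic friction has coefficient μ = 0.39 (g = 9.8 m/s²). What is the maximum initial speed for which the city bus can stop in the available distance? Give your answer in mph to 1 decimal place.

Maximum speed ≈ 43.7 mph

a = μg = 0.39 × 9.8 = 3.822 m/s².
v²/(2a) = d ⇒ v = √(2 × 3.822 × 50) = √382.20 = 19.5499 m/s.
19.5499 m/s ÷ 0.44704 = 43.732 mph.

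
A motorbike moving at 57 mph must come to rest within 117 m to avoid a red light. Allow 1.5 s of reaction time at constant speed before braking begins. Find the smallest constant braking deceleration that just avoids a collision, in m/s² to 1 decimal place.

57 mph × 0.44704 = 25.4813 m/s.
Distance covered during reaction = 25.4813 × 1.5 = 38.222 m.
Distance available for braking: 117 − 38.222 = 78.778 m.
v² = 2a·d ⇒ a = v²/(2d) = 25.4813² / (2 × 78.778) = 649.297 / 157.556 = 4.1211 m/s².

Required deceleration ≈ 4.1 m/s²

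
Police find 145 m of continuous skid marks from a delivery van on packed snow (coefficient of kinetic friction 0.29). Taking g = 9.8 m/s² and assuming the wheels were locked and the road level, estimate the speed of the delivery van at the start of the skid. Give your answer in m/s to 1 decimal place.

Initial speed ≈ 28.7 m/s

Deceleration a = μg = 0.29 × 9.8 = 2.842 m/s².
v = √(2a·d) = √(2 × 2.842 × 145) = √824.180 = 28.7085 m/s.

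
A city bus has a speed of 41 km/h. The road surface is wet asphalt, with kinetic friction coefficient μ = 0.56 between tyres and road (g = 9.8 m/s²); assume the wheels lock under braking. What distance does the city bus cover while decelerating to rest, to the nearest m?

Braking distance ≈ 12 m

41 km/h ÷ 3.6 = 11.3889 m/s.
a = μg = 0.56 × 9.8 = 5.488 m/s².
Braking distance = v²/(2a) = 11.3889² / (2 × 5.488) = 129.707 / 10.976 = 11.817 m.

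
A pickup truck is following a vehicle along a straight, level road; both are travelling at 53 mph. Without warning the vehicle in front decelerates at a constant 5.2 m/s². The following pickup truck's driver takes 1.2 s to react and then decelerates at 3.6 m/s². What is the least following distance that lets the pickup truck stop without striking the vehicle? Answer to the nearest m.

53 mph × 0.44704 = 23.6931 m/s.
Leader travels v²/(2a_L) = 561.363 / 10.400 = 53.977 m before stopping.
Follower covers v·t_r = 23.6931 × 1.2 = 28.432 m while reacting, then v²/(2a_F) = 561.363 / 7.200 = 77.967 m while braking, for a total of 28.432 + 77.967 = 106.399 m.
Since a_F ≤ a_L and the follower starts braking later, the follower is never slower than the leader, so the closest approach is when both have stopped.
Minimum gap = 106.399 − 53.977 = 52.422 m.

Minimum gap ≈ 52 m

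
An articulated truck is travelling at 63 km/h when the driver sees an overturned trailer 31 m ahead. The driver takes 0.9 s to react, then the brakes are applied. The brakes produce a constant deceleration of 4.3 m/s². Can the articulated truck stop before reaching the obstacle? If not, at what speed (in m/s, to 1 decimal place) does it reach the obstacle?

No — it strikes the obstacle at 13.2 m/s

63 km/h ÷ 3.6 = 17.5000 m/s.
Reaction distance = 17.5000 × 0.9 = 15.750 m.
Braking distance needed to stop: v²/(2a) = 306.250 / 8.600 = 35.610 m, so total needed = 15.750 + 35.610 = 51.360 m > 31 m — it cannot stop.
Distance remaining when braking begins: 31 − 15.750 = 15.250 m.
v² = v₀² − 2a·d = 306.250 − 2 × 4.300 × 15.250 = 175.100 m²/s².
v = √175.100 = 13.233 m/s.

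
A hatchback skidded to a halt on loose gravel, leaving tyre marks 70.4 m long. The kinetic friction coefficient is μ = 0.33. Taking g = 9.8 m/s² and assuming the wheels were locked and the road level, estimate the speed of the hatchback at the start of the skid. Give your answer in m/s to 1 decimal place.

Initial speed ≈ 21.3 m/s

Deceleration a = μg = 0.33 × 9.8 = 3.234 m/s².
v = √(2a·d) = √(2 × 3.234 × 70.4) = √455.347 = 21.3389 m/s.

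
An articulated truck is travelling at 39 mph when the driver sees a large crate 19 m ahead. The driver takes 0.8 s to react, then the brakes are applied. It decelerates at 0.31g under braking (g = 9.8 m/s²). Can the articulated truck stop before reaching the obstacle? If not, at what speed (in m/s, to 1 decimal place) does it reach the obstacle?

39 mph × 0.44704 = 17.4346 m/s.
a = 0.31 × 9.8 = 3.038 m/s².
Reaction distance = 17.4346 × 0.8 = 13.948 m.
Braking distance needed to stop: v²/(2a) = 303.965 / 6.076 = 50.027 m, so total needed = 13.948 + 50.027 = 63.975 m > 19 m — it cannot stop.
Distance remaining when braking begins: 19 − 13.948 = 5.052 m.
v² = v₀² − 2a·d = 303.965 − 2 × 3.038 × 5.052 = 273.269 m²/s².
v = √273.269 = 16.531 m/s.

No — it strikes the obstacle at 16.5 m/s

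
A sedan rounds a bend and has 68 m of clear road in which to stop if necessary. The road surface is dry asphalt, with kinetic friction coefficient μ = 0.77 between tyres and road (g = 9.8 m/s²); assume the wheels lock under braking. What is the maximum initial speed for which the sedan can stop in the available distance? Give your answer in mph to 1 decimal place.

a = μg = 0.77 × 9.8 = 7.546 m/s².
v²/(2a) = d ⇒ v = √(2 × 7.546 × 68) = √1026.26 = 32.0353 m/s.
32.0353 m/s ÷ 0.44704 = 71.661 mph.

Maximum speed ≈ 71.7 mph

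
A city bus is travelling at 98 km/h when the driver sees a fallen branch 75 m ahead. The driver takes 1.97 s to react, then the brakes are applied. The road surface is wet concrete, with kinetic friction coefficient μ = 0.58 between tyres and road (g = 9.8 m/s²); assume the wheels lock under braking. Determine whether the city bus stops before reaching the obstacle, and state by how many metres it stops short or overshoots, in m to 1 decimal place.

98 km/h ÷ 3.6 = 27.2222 m/s.
a = μg = 0.58 × 9.8 = 5.684 m/s².
Reaction distance = 27.2222 × 1.97 = 53.628 m.
Braking distance = v²/(2a) = 741.048 / 11.368 = 65.187 m.
Total stopping distance = 53.628 + 65.187 = 118.815 m, vs 75 m available — it cannot stop in time and overshoots by 118.815 − 75 = 43.815 m.

No — it overshoots by 43.8 m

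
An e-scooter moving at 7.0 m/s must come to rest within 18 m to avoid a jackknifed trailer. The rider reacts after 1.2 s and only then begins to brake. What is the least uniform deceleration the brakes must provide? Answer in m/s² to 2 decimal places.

Required deceleration ≈ 2.55 m/s²

Distance covered during reaction = 7.0000 × 1.2 = 8.400 m.
Distance available for braking: 18 − 8.400 = 9.600 m.
v² = 2a·d ⇒ a = v²/(2d) = 7.0000² / (2 × 9.600) = 49.000 / 19.200 = 2.5521 m/s².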